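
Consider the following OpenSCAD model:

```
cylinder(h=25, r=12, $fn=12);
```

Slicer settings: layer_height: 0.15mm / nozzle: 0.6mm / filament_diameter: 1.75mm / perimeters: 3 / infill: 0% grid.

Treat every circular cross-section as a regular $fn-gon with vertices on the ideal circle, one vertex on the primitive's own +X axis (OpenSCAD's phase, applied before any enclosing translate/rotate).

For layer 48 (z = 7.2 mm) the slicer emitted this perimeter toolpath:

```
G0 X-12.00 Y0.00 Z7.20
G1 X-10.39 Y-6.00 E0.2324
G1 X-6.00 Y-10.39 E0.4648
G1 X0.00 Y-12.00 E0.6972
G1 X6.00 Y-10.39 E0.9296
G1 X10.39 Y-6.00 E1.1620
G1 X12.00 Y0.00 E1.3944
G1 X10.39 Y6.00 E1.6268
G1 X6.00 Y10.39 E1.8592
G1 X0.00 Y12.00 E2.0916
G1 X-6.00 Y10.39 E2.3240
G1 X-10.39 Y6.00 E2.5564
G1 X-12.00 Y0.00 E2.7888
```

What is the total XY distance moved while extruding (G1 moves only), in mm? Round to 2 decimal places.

74.53 mm

Sum the Euclidean lengths of each G1 segment: total = 74.53 mm.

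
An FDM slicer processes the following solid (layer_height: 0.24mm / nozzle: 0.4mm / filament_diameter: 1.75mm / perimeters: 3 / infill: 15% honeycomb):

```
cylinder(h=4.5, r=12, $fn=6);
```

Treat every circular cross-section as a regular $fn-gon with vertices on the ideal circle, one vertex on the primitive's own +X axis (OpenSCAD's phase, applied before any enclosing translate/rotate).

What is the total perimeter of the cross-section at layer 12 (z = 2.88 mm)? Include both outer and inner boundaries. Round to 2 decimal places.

At z = 2.88 mm: the cylinder: section is a regular 6-gon, circumradius r=12 (perimeter = 2·6·12.000·sin(180°/6) = 72.00 mm). Overall, the cross-section is a single solid region. Total boundary length (outer) = 72.00 mm.

72.00 mm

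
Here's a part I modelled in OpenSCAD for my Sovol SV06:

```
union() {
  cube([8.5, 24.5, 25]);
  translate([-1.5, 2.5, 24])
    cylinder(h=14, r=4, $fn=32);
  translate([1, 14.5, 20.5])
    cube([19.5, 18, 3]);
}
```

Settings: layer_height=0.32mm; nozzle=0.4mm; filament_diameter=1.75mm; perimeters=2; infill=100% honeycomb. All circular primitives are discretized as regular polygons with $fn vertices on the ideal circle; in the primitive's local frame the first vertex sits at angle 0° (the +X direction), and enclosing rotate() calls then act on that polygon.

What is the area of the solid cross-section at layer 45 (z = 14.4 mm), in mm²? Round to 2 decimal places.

208.25 mm²

At z = 14.4 mm: the cube is present — its section is the full 8.5×24.5 rectangle (area 208.25 mm²); the cylinder at (-1.5, 2.5) is not intersected at this z (z outside [24, 38]); the cube at (1, 14.5) is absent (z outside [20.5, 23.5]); Taking the union: only the 8.5×24.5 cube is present, so the union is just that shape — area = 208.25 mm². Overall, the cross-section is a single solid region. Net area = 208.25 mm².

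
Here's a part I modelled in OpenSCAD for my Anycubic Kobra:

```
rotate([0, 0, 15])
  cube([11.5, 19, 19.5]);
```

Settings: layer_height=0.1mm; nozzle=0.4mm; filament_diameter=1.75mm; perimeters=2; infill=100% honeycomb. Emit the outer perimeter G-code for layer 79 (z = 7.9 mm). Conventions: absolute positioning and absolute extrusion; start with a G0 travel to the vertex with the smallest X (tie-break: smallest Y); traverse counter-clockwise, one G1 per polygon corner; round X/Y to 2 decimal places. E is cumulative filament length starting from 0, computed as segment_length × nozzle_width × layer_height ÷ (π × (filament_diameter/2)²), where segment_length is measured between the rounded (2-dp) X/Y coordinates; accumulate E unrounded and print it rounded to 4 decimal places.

G0 X-4.92 Y18.35 Z7.90
G1 X0.00 Y0.00 E0.3159
G1 X11.11 Y2.98 E0.5072
G1 X6.19 Y21.33 E0.8232
G1 X-4.92 Y18.35 E1.0145

At z = 7.9 mm: the cube is present — its section is the full 11.5×19 rectangle; (whole slice rotated 15° about Z — lengths, areas and connectivity unchanged). The outline is a single polygon with 4 vertices. Extrusion per mm of travel: 0.4 × 0.1 / (π × 0.875²) = 0.016630. Accumulating E over each segment gives final E = 1.0145.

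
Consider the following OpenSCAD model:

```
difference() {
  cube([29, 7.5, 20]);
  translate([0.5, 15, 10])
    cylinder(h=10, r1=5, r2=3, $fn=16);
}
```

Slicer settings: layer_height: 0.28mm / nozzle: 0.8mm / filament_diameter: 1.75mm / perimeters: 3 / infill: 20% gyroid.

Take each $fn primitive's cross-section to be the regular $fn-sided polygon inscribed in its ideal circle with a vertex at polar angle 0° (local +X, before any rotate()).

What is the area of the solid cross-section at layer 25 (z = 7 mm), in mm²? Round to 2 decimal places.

At z = 7 mm: the 29×7.5 cube contributes its full rectangle (area 217.50 mm²); the cone at (0.5, 15) is absent (z outside [10, 20]); After the difference (first − rest): none of the subtracted shapes is present at this height, so the 29×7.5 cube is unchanged — area = 217.50 mm². Overall, the cross-section is a single solid region. Net area = 217.50 mm².

217.50 mm²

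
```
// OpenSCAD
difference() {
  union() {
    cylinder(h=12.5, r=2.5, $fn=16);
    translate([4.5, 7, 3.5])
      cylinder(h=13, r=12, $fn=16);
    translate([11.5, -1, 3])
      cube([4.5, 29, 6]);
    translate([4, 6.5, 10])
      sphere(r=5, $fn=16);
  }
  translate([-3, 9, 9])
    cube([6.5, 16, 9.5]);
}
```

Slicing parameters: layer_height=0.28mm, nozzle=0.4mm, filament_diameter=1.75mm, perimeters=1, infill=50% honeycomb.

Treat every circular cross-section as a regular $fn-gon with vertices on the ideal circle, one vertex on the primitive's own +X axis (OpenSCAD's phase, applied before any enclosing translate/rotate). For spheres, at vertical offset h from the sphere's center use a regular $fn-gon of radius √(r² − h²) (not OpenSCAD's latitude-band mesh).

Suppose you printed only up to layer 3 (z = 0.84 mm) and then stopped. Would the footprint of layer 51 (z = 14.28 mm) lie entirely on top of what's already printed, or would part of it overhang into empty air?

part overhangs

Compare the two slices. At z = 0.84: the r=2.5 cylinder gives a regular 16-gon of circumradius 2.5 (constant along its height) (area = (16/2)·2.500²·sin(360°/16) = 19.13 mm²); the cylinder at (4.5, 7) is absent (z outside [3.5, 16.5]); the cube at (11.5, -1) is not intersected at this z (z outside [3, 9]); the sphere at (4, 6.5) does not reach this height (|z−center|=9.160 > r=5); Taking the union: only the r=2.5 cylinder is present, so the union is just that shape — area = 19.13 mm²; the cube at (-3, 9) is absent (z outside [9, 18.5]); Taking the first minus the rest: none of the subtracted shapes is present at this height, so that combined region is unchanged — area = 19.13 mm². At z = 14.28: the cylinder does not reach this height (z outside [0, 12.5]); the cylinder at (4.5, 7): section is a regular 16-gon, circumradius r=12 (area = (16/2)·12.000²·sin(360°/16) = 440.85 mm²); the cube at (11.5, -1) does not reach this height (z outside [3, 9]); the r=5 sphere at (4, 6.5) slices to a regular 16-gon of circumradius 2.585 (√(r²−h²) with h=4.28 from center) (area = (16/2)·2.585²·sin(360°/16) = 20.46 mm²); Taking the union: the r=5 sphere at (4, 6.5) lies entirely inside the r=12 cylinder at (4.5, 7), so the union is just the r=12 cylinder at (4.5, 7) — area = 440.85 mm²; the 6.5×16 cube at (-3, 9) contributes its full rectangle (area 104.00 mm²); After the difference (first − rest): starting from that combined region (440.85 mm²), the 6.5×16 cube at (-3, 9) partially overlaps it — only the 57.52 mm² overlap (of its 104.00 mm²) is removed, clipping the outline — area = 383.33 mm². Checking containment: at z = 14.28 the cross-section extends beyond the z = 0.84 cross-section by about 364.20 mm².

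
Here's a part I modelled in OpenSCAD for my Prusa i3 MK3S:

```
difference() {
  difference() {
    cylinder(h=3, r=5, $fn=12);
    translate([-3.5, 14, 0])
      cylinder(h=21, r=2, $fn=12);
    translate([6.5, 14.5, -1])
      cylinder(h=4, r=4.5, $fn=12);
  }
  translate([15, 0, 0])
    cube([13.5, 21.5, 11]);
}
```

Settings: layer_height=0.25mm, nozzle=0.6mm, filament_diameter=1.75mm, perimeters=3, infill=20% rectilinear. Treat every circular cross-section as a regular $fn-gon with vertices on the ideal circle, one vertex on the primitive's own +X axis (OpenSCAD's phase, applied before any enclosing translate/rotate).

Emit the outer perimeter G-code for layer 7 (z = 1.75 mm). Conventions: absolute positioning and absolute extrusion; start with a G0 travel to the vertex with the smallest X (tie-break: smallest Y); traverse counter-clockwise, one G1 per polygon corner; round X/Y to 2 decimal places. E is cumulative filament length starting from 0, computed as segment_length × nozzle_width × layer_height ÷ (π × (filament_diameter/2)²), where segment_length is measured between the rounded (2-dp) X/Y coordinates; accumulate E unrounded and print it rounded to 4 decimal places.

G0 X-5.00 Y0.00 Z1.75
G1 X-4.33 Y-2.50 E0.1614
G1 X-2.50 Y-4.33 E0.3228
G1 X0.00 Y-5.00 E0.4842
G1 X2.50 Y-4.33 E0.6456
G1 X4.33 Y-2.50 E0.8070
G1 X5.00 Y0.00 E0.9684
G1 X4.33 Y2.50 E1.1298
G1 X2.50 Y4.33 E1.2912
G1 X0.00 Y5.00 E1.4526
G1 X-2.50 Y4.33 E1.6140
G1 X-4.33 Y2.50 E1.7754
G1 X-5.00 Y0.00 E1.9369

At z = 1.75 mm: the cylinder: section is a regular 12-gon, circumradius r=5; the r=2 cylinder at (-3.5, 14) contributes a regular 12-gon of circumradius 2; the r=4.5 cylinder at (6.5, 14.5) gives a regular 12-gon of circumradius 4.5 (constant along its height); After the difference (first − rest): starting from the r=5 cylinder, the r=2 cylinder at (-3.5, 14) misses the remaining region (no effect); the r=4.5 cylinder at (6.5, 14.5) misses the remaining region (no effect) — 1 connected region; the 13.5×21.5 cube at (15, 0) contributes its full rectangle; Subtracting the remaining from the first: starting from the result so far, the 13.5×21.5 cube at (15, 0) misses the remaining region (no effect) — 1 connected region. The outline is a single polygon with 12 vertices. Extrusion per mm of travel: 0.6 × 0.25 / (π × 0.875²) = 0.062363. Accumulating E over each segment gives final E = 1.9369.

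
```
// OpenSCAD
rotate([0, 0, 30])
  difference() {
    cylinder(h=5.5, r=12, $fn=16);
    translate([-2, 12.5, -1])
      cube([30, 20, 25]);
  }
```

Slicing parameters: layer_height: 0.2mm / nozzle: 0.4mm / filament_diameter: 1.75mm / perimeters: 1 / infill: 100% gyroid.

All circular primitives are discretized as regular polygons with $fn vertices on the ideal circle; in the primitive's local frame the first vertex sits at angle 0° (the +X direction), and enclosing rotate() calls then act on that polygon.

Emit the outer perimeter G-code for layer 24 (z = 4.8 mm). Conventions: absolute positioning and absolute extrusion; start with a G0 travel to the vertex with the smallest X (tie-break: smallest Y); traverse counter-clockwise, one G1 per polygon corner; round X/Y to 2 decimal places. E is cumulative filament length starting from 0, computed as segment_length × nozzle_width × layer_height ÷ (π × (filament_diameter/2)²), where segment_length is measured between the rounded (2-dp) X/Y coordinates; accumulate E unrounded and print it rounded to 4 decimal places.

At z = 4.8 mm: the r=12 cylinder contributes a regular 16-gon of circumradius 12; the cube at (-2, 12.5) is present — its section is the full 30×20 rectangle; Subtracting the remaining from the first: starting from the r=12 cylinder, the 30×20 cube at (-2, 12.5) misses the remaining region (no effect) — 1 connected region; (rotated 30° about Z; rotation is an isometry so areas/perimeters/island counts are preserved). The outline is a single polygon with 16 vertices. Extrusion per mm of travel: 0.4 × 0.2 / (π × 0.875²) = 0.033260. Accumulating E over each segment gives final E = 2.4919.

G0 X-11.90 Y-1.57 Z4.80
G1 X-10.39 Y-6.00 E0.1557
G1 X-7.31 Y-9.52 E0.3112
G1 X-3.11 Y-11.59 E0.4670
G1 X1.57 Y-11.90 E0.6230
G1 X6.00 Y-10.39 E0.7786
G1 X9.52 Y-7.31 E0.9342
G1 X11.59 Y-3.11 E1.0899
G1 X11.90 Y1.57 E1.2459
G1 X10.39 Y6.00 E1.4016
G1 X7.31 Y9.52 E1.5572
G1 X3.11 Y11.59 E1.7129
G1 X-1.57 Y11.90 E1.8689
G1 X-6.00 Y10.39 E2.0246
G1 X-9.52 Y7.31 E2.1801
G1 X-11.59 Y3.11 E2.3359
G1 X-11.90 Y-1.57 E2.4919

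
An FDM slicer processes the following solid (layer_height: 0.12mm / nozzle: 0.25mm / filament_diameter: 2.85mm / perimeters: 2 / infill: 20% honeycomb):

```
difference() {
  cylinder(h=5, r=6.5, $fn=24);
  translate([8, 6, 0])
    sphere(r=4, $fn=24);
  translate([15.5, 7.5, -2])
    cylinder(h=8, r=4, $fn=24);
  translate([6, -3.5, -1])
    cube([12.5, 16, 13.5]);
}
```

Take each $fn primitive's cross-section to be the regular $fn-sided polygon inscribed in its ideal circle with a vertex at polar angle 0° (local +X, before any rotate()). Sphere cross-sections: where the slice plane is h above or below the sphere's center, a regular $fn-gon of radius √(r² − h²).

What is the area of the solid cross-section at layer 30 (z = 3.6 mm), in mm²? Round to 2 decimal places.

At z = 3.6 mm: the r=6.5 cylinder contributes a regular 24-gon of circumradius 6.5 (area = (24/2)·6.500²·sin(360°/24) = 131.22 mm²); the r=4 sphere at (8, 6) slices to a regular 24-gon of circumradius 1.744 (√(r²−h²) with h=3.6 from center) (area = (24/2)·1.744²·sin(360°/24) = 9.44 mm²); the r=4 cylinder at (15.5, 7.5) contributes a regular 24-gon of circumradius 4 (area = (24/2)·4.000²·sin(360°/24) = 49.69 mm²); the 12.5×16 cube at (6, -3.5) contributes its full rectangle (area 200.00 mm²); Subtracting the remaining from the first: starting from the r=6.5 cylinder (131.22 mm²), the r=4 sphere at (8, 6) misses the remaining region (no effect); the r=4 cylinder at (15.5, 7.5) misses the remaining region (no effect); the 12.5×16 cube at (6, -3.5) partially overlaps it — only the 1.50 mm² overlap (of its 200.00 mm²) is removed, clipping the outline — area = 129.72 mm². Overall, the cross-section is a single solid region. Net area = 129.72 mm².

129.72 mm²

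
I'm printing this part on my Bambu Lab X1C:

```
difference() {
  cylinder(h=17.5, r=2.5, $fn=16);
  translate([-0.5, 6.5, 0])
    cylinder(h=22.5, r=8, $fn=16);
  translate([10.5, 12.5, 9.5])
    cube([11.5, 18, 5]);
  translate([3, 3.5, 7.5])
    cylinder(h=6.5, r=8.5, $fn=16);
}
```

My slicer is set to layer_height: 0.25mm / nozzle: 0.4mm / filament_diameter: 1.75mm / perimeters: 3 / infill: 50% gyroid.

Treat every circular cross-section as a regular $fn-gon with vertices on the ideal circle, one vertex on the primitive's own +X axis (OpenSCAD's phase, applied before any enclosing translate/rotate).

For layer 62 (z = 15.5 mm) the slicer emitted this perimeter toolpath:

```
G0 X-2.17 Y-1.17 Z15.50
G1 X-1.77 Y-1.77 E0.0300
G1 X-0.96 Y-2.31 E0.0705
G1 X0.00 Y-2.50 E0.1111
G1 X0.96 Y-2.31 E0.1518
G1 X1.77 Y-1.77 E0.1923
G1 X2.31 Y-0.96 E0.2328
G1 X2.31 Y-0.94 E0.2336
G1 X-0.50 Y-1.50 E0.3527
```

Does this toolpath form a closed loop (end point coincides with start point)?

Start point (G0): (-2.17, -1.17). End point (last G1): the path does not return to the start — open.

no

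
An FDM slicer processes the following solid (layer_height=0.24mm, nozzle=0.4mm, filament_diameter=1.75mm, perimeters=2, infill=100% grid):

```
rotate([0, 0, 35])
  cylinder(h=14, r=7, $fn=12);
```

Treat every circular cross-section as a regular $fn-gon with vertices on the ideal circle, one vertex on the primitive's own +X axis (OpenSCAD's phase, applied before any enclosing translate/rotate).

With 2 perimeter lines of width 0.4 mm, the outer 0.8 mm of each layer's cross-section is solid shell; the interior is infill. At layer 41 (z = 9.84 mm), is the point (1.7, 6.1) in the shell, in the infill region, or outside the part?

shell

At z = 9.84 mm: the cylinder: section is a regular 12-gon, circumradius r=7; (whole slice rotated 35° about Z — lengths, areas and connectivity unchanged). Overall, the cross-section is a single solid region. Undo the 35° rotation: the query point maps to (4.891, 4.022) in the un-rotated model frame. The nearest boundary edge runs (6.06, 3.50)→(3.50, 6.06); distance from the point to it = 0.46 mm. The point is inside the cross-section, 0.46 mm from the nearest boundary — within the 0.8 mm shell band (2 × 0.4).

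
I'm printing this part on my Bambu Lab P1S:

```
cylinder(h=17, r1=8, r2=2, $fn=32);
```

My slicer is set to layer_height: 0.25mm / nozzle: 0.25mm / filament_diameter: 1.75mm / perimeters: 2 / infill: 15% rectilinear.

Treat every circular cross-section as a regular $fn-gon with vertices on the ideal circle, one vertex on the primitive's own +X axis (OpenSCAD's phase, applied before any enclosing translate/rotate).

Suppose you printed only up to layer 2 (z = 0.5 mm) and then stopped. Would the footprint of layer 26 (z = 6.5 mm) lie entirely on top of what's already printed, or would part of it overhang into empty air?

Compare the two slices. At z = 0.5: the cone contributes a regular 32-gon of circumradius 7.824 (interpolated between r1=8 and r2=2 at t=0.029) (area = (32/2)·7.824²·sin(360°/32) = 191.06 mm²). At z = 6.5: the cone: at t=0.382 of its height the radius interpolates to r₁+(r₂−r₁)t = 5.706, giving a regular 32-gon of that circumradius (area = (32/2)·5.706²·sin(360°/32) = 101.63 mm²). Checking containment: the cross-section at z = 6.5 is a subset of the cross-section at z = 0.5.

entirely on top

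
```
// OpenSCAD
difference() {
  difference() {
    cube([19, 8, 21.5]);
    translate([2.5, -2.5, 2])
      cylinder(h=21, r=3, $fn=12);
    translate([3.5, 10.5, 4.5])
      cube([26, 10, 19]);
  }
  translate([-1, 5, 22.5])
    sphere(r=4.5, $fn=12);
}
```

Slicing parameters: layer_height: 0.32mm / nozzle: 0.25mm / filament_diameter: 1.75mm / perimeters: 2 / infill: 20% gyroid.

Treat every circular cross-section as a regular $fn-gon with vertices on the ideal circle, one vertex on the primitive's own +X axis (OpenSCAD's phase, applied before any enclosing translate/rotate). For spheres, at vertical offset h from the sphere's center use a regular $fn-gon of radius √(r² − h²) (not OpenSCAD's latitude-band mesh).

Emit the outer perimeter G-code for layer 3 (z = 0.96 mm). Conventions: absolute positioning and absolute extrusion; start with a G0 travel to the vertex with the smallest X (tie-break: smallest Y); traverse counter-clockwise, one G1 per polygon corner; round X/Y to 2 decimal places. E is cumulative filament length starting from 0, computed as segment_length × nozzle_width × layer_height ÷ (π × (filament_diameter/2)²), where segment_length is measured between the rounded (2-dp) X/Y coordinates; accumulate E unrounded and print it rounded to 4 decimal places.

G0 X0.00 Y0.00 Z0.96
G1 X19.00 Y0.00 E0.6319
G1 X19.00 Y8.00 E0.8980
G1 X0.00 Y8.00 E1.5300
G1 X0.00 Y0.00 E1.7960

At z = 0.96 mm: the 19×8 cube contributes its full rectangle; the cylinder at (2.5, -2.5) does not reach this height (z outside [2, 23]); the cube at (3.5, 10.5) is absent (z outside [4.5, 23.5]); Taking the first minus the rest: none of the subtracted shapes is present at this height, so the 19×8 cube is unchanged — 1 connected region; the sphere at (-1, 5) is absent (|z−center|=21.540 > r=4.5); Subtracting the remaining from the first: none of the subtracted shapes is present at this height, so the result so far is unchanged — 1 connected region. The outline is a single polygon with 4 vertices. Extrusion per mm of travel: 0.25 × 0.32 / (π × 0.875²) = 0.033260. Accumulating E over each segment gives final E = 1.7960.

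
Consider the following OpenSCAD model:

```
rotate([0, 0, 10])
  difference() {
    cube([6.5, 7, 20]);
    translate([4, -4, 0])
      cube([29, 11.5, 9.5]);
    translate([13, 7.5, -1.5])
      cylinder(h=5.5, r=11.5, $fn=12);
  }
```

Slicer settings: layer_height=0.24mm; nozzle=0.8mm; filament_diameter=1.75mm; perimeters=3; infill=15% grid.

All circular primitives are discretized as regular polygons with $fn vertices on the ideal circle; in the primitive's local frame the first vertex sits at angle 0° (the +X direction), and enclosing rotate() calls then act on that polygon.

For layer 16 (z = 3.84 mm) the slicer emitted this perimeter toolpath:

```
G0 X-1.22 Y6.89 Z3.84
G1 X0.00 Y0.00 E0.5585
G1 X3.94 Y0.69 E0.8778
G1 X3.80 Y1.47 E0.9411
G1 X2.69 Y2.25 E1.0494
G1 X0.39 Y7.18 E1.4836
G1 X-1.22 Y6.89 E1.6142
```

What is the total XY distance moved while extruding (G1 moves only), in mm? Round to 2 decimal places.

Sum the Euclidean lengths of each G1 segment: total = 20.22 mm.

20.22 mm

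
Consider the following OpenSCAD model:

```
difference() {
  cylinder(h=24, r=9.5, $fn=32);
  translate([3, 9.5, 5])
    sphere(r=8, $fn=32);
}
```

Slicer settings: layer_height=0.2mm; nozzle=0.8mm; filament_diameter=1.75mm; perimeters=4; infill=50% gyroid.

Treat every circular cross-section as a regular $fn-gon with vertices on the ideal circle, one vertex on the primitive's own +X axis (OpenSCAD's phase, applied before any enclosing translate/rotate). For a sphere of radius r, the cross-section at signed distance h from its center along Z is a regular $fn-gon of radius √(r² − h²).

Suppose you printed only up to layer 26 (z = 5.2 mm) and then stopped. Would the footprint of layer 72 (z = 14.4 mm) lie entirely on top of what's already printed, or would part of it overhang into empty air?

Compare the two slices. At z = 5.2: the r=9.5 cylinder gives a regular 32-gon of circumradius 9.5 (constant along its height) (area = (32/2)·9.500²·sin(360°/32) = 281.71 mm²); the r=8 sphere at (3, 9.5) slices to a regular 32-gon of circumradius 7.997 (√(r²−h²) with h=0.2 from center) (area = (32/2)·7.997²·sin(360°/32) = 199.65 mm²); Taking the first minus the rest: starting from the r=9.5 cylinder (281.71 mm²), the r=8 sphere at (3, 9.5) partially overlaps it — only the 74.59 mm² overlap (of its 199.65 mm²) is removed, clipping the outline — area = 207.12 mm². At z = 14.4: the r=9.5 cylinder gives a regular 32-gon of circumradius 9.5 (constant along its height) (area = (32/2)·9.500²·sin(360°/32) = 281.71 mm²); the sphere at (3, 9.5) is absent (|z−center|=9.400 > r=8); Taking the first minus the rest: none of the subtracted shapes is present at this height, so the r=9.5 cylinder is unchanged — area = 281.71 mm². Checking containment: at z = 14.4 the cross-section extends beyond the z = 5.2 cross-section by about 74.59 mm².

part overhangs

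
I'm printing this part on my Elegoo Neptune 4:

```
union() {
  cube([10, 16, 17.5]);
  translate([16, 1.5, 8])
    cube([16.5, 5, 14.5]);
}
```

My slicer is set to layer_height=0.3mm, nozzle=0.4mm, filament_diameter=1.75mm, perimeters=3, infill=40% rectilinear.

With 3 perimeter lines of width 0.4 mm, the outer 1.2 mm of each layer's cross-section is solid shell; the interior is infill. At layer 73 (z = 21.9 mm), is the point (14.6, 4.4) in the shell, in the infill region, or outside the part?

At z = 21.9 mm: the cube is not intersected at this z (z outside [0, 17.5]); the 16.5×5 cube at (16, 1.5) contributes its full rectangle; Merging all regions: only the 16.5×5 cube at (16, 1.5) is present, so the union is just that shape — 1 connected region. Overall, the cross-section is a single solid region. The nearest boundary edge runs (16.00, 6.50)→(16.00, 1.50); distance from the point to it = 1.40 mm. The point is not inside any of the regions above, so it lies outside the cross-section (1.40 mm from the nearest boundary).

outside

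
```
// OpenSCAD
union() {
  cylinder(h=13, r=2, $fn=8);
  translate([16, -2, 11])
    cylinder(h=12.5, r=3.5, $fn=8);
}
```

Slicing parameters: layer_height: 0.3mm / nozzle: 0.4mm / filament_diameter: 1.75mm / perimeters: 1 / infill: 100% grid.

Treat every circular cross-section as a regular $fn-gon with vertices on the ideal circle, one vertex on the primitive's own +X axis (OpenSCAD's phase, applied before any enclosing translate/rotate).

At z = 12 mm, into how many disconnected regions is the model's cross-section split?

2

At z = 12 mm: the r=2 cylinder gives a regular 8-gon of circumradius 2 (constant along its height); the r=3.5 cylinder at (16, -2) contributes a regular 8-gon of circumradius 3.5; Taking the union: the 2 present regions are separate (no shared area or edge), so areas and boundary lengths simply add and each stays a separate island — 2 connected regions. The result has 2 disconnected regions.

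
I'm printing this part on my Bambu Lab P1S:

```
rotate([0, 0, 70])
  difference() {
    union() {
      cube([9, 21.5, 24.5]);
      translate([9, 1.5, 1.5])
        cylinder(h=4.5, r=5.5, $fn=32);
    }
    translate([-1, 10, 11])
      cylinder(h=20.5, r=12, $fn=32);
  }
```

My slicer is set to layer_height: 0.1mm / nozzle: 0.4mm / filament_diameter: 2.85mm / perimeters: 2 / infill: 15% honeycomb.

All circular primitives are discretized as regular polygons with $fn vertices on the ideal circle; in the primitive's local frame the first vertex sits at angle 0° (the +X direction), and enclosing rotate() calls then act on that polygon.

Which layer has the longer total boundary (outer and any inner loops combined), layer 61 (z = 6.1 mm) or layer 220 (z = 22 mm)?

Layer 61 (z = 6.1): the cube (footprint 9×21.5) is included at this height (perimeter 61.00 mm); the cylinder at (9, 1.5) is not intersected at this z (z outside [1.5, 6]); Taking the union: only the 9×21.5 cube is present, so the union is just that shape — boundary = 61.00 mm; the cylinder at (-1, 10) is not intersected at this z (z outside [11, 31.5]); Subtracting the remaining from the first: none of the subtracted shapes is present at this height, so the result so far is unchanged — boundary = 61.00 mm; (rotated 70° about Z; rotation is an isometry so areas/perimeters/island counts are preserved). So its perimeter = 61.00 mm. Layer 220 (z = 22): the 9×21.5 cube contributes its full rectangle (perimeter 61.00 mm); the cylinder at (9, 1.5) does not reach this height (z outside [1.5, 6]); Taking the union: only the 9×21.5 cube is present, so the union is just that shape — boundary = 61.00 mm; the cylinder at (-1, 10): section is a regular 32-gon, circumradius r=12 (perimeter = 2·32·12.000·sin(180°/32) = 75.28 mm); After the difference (first − rest): starting from that combined region, the r=12 cylinder at (-1, 10) partially overlaps it — only the 176.03 mm² overlap (of its 449.49 mm²) is removed, clipping the outline — boundary = 31.72 mm; (whole slice rotated 70° about Z — lengths, areas and connectivity unchanged). So its perimeter = 31.72 mm. Layer 61 is larger (61.00 vs 31.72 mm).

layer 61 (z = 6.1 mm)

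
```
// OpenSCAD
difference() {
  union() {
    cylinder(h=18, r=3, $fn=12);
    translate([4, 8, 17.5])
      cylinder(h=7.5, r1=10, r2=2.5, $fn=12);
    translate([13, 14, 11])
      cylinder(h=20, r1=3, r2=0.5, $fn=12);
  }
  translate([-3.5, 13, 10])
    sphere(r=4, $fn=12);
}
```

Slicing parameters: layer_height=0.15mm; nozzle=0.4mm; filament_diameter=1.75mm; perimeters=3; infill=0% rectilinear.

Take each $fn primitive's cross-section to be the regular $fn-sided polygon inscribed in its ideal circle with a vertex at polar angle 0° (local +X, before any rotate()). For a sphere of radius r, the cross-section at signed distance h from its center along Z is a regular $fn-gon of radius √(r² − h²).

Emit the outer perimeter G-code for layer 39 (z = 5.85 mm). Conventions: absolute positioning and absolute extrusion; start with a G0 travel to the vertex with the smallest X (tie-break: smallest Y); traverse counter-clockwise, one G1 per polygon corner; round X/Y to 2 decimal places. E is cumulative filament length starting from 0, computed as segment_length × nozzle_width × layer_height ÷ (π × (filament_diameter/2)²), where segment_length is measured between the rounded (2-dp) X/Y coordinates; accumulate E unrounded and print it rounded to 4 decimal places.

At z = 5.85 mm: the cylinder: section is a regular 12-gon, circumradius r=3; the cone at (4, 8) is not intersected at this z (z outside [17.5, 25]); the cone at (13, 14) does not reach this height (z outside [11, 31]); Taking the union: only the r=3 cylinder is present, so the union is just that shape — 1 connected region; the sphere at (-3.5, 13) is absent (|z−center|=4.150 > r=4); Taking the first minus the rest: none of the subtracted shapes is present at this height, so that combined region is unchanged — 1 connected region. The outline is a single polygon with 12 vertices. Extrusion per mm of travel: 0.4 × 0.15 / (π × 0.875²) = 0.024945. Accumulating E over each segment gives final E = 0.4650.

G0 X-3.00 Y0.00 Z5.85
G1 X-2.60 Y-1.50 E0.0387
G1 X-1.50 Y-2.60 E0.0775
G1 X0.00 Y-3.00 E0.1163
G1 X1.50 Y-2.60 E0.1550
G1 X2.60 Y-1.50 E0.1938
G1 X3.00 Y0.00 E0.2325
G1 X2.60 Y1.50 E0.2712
G1 X1.50 Y2.60 E0.3100
G1 X0.00 Y3.00 E0.3488
G1 X-1.50 Y2.60 E0.3875
G1 X-2.60 Y1.50 E0.4263
G1 X-3.00 Y0.00 E0.4650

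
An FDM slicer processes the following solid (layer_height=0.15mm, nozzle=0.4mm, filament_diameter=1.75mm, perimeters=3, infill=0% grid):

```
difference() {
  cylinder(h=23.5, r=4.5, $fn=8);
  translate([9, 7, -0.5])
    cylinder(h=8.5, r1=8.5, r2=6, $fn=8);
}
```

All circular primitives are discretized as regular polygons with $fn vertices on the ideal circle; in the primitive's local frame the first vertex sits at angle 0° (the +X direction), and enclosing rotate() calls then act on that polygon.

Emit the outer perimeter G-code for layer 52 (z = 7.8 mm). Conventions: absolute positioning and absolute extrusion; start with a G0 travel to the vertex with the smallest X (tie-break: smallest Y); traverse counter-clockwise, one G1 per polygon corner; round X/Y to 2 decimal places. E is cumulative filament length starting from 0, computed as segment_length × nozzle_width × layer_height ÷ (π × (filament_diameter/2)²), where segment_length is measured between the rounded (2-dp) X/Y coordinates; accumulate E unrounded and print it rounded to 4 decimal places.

At z = 7.8 mm: the r=4.5 cylinder contributes a regular 8-gon of circumradius 4.5; the cone at (9, 7) (r1=8.5→r2=6) has section circumradius 6.059 here — a regular 8-gon; After the difference (first − rest): starting from the r=4.5 cylinder, the cone at (9, 7) misses the remaining region (no effect) — 1 connected region. The outline is a single polygon with 8 vertices. Extrusion per mm of travel: 0.4 × 0.15 / (π × 0.875²) = 0.024945. Accumulating E over each segment gives final E = 0.6871.

G0 X-4.50 Y0.00 Z7.80
G1 X-3.18 Y-3.18 E0.0859
G1 X0.00 Y-4.50 E0.1718
G1 X3.18 Y-3.18 E0.2577
G1 X4.50 Y0.00 E0.3436
G1 X3.18 Y3.18 E0.4294
G1 X0.00 Y4.50 E0.5153
G1 X-3.18 Y3.18 E0.6012
G1 X-4.50 Y0.00 E0.6871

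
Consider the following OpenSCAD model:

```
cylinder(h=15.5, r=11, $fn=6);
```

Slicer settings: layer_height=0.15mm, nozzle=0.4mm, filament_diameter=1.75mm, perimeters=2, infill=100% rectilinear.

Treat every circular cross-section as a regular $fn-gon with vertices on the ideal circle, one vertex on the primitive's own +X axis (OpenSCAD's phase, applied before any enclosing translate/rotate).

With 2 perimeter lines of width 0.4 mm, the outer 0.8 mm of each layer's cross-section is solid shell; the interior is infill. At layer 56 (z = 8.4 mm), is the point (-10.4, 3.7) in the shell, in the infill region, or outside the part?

At z = 8.4 mm: the r=11 cylinder gives a regular 6-gon of circumradius 11 (constant along its height). Overall, the cross-section is a single solid region. The nearest boundary edge runs (-5.50, 9.53)→(-11.00, 0.00); distance from the point to it = 1.33 mm. The point is not inside any of the regions above, so it lies outside the cross-section (1.33 mm from the nearest boundary).

outside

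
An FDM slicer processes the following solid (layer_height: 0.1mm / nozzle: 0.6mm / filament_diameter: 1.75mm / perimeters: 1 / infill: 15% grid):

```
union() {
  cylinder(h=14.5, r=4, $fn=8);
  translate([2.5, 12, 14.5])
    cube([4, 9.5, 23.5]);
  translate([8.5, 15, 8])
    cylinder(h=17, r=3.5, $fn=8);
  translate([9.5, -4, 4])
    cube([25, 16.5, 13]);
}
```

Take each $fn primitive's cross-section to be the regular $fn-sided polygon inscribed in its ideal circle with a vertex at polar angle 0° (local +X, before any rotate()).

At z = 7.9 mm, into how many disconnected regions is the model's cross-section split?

2

At z = 7.9 mm: the r=4 cylinder gives a regular 8-gon of circumradius 4 (constant along its height); the cube at (2.5, 12) does not reach this height (z outside [14.5, 38]); the cylinder at (8.5, 15) is absent (z outside [8, 25]); the cube at (9.5, -4) (footprint 25×16.5) is included at this height; Combining (union): the 2 present regions are separate (no shared area or edge), so areas and boundary lengths simply add and each stays a separate island — 2 connected regions. The result has 2 disconnected regions.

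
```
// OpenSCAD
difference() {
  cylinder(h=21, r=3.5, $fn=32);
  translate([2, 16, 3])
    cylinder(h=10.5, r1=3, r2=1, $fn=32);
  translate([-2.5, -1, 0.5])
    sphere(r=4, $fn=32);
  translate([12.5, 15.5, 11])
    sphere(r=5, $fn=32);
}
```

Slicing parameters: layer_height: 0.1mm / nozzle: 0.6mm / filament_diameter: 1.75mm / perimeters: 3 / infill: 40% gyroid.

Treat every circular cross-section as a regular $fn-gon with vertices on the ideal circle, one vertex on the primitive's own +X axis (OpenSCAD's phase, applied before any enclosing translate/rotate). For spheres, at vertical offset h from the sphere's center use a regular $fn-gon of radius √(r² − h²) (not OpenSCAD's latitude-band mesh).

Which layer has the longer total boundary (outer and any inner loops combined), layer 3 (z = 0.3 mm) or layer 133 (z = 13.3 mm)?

layer 133 (z = 13.3 mm)

Layer 3 (z = 0.3): the cylinder: section is a regular 32-gon, circumradius r=3.5 (perimeter = 2·32·3.500·sin(180°/32) = 21.96 mm); the cone at (2, 16) is absent (z outside [3, 13.5]); the r=4 sphere at (-2.5, -1) contributes a regular 32-gon of circumradius √(4²−0.2²) = 3.995 (perimeter = 2·32·3.995·sin(180°/32) = 25.06 mm); the sphere at (12.5, 15.5) is not intersected at this z (|z−center|=10.700 > r=5); After the difference (first − rest): starting from the r=3.5 cylinder, the r=4 sphere at (-2.5, -1) partially overlaps it — only the 24.00 mm² overlap (of its 49.82 mm²) is removed, clipping the outline — boundary = 20.63 mm. So its perimeter = 20.63 mm. Layer 133 (z = 13.3): the cylinder: section is a regular 32-gon, circumradius r=3.5 (perimeter = 2·32·3.500·sin(180°/32) = 21.96 mm); the cone at (2, 16) contributes a regular 32-gon of circumradius 1.038 (interpolated between r1=3 and r2=1 at t=0.981) (perimeter = 2·32·1.038·sin(180°/32) = 6.51 mm); the sphere at (-2.5, -1) is absent (|z−center|=12.800 > r=4); the r=5 sphere at (12.5, 15.5) slices to a regular 32-gon of circumradius 4.440 (√(r²−h²) with h=2.3 from center) (perimeter = 2·32·4.440·sin(180°/32) = 27.85 mm); After the difference (first − rest): starting from the r=3.5 cylinder, the cone at (2, 16) misses the remaining region (no effect); the r=5 sphere at (12.5, 15.5) misses the remaining region (no effect) — boundary = 21.96 mm. So its perimeter = 21.96 mm. Layer 133 is larger (21.96 vs 20.63 mm).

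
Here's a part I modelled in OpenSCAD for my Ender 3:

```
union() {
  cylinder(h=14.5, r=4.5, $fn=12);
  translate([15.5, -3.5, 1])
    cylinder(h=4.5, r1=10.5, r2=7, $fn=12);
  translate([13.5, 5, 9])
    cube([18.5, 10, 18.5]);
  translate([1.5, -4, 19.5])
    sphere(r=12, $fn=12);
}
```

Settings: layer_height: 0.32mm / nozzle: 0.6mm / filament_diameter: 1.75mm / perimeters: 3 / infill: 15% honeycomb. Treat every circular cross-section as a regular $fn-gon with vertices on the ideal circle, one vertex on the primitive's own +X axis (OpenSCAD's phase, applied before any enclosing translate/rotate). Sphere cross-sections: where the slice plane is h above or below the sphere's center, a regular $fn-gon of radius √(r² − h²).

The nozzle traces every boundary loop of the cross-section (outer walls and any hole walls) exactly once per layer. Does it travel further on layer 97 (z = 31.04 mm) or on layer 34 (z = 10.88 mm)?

layer 34 (z = 10.88 mm)

Layer 97 (z = 31.04): the cylinder does not reach this height (z outside [0, 14.5]); the cone at (15.5, -3.5) does not reach this height (z outside [1, 5.5]); the cube at (13.5, 5) is absent (z outside [9, 27.5]); the sphere at (1.5, -4): section is a regular 12-gon, circumradius = √(r²−h²) = √(12²−11.54²) = 3.291 (perimeter = 2·12·3.291·sin(180°/12) = 20.44 mm); Merging all regions: only the r=12 sphere at (1.5, -4) is present, so the union is just that shape — boundary = 20.44 mm. So its perimeter = 20.44 mm. Layer 34 (z = 10.88): the r=4.5 cylinder contributes a regular 12-gon of circumradius 4.5 (perimeter = 2·12·4.500·sin(180°/12) = 27.95 mm); the cone at (15.5, -3.5) is not intersected at this z (z outside [1, 5.5]); the 18.5×10 cube at (13.5, 5) contributes its full rectangle (perimeter 57.00 mm); the r=12 sphere at (1.5, -4) slices to a regular 12-gon of circumradius 8.348 (√(r²−h²) with h=8.62 from center) (perimeter = 2·12·8.348·sin(180°/12) = 51.86 mm); Combining (union): the regions partially overlap (shared area 58.74 mm²), so the edge portions inside another operand are dropped and the merged outline is re-measured after clipping — boundary = 109.24 mm. So its perimeter = 109.24 mm. Layer 34 is larger (109.24 vs 20.44 mm).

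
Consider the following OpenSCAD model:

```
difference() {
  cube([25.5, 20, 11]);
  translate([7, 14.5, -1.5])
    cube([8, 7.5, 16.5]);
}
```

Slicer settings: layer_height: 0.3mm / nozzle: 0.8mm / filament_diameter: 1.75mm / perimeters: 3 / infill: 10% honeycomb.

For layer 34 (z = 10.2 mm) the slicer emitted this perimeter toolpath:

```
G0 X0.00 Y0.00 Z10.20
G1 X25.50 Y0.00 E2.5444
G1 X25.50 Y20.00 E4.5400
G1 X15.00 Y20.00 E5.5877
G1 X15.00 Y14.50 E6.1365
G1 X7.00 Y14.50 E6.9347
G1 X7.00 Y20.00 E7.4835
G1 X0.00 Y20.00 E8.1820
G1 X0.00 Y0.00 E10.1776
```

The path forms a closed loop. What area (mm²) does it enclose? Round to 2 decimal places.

466.00 mm²

Apply the shoelace formula to the sequence of (X, Y) vertices; enclosed area = 466.00 mm².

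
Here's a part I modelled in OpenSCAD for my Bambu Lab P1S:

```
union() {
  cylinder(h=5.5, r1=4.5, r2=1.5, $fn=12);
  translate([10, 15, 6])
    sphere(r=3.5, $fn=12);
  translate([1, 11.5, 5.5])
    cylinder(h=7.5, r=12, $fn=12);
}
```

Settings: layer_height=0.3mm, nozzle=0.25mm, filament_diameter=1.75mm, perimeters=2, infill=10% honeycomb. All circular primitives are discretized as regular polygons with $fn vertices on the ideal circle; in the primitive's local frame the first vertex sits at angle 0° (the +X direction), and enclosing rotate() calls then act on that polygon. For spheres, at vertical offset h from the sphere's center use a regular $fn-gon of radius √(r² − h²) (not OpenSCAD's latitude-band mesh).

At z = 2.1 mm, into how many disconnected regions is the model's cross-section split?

1

At z = 2.1 mm: the cone contributes a regular 12-gon of circumradius 3.355 (interpolated between r1=4.5 and r2=1.5 at t=0.382); the sphere at (10, 15) does not reach this height (|z−center|=3.900 > r=3.5); the cylinder at (1, 11.5) does not reach this height (z outside [5.5, 13]); Combining (union): only the cone is present, so the union is just that shape — 1 connected region. The result has 1 disconnected region.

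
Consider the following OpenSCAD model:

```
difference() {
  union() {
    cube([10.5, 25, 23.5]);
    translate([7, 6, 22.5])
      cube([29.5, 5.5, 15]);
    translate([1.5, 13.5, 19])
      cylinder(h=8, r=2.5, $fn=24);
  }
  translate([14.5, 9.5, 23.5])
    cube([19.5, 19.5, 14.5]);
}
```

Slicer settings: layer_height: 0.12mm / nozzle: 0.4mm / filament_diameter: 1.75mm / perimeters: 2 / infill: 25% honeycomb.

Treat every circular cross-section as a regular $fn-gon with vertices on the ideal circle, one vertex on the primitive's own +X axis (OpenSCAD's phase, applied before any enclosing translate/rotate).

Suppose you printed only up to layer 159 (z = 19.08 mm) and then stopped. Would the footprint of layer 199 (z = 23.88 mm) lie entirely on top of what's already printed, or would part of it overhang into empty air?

Compare the two slices. At z = 19.08: the cube is present — its section is the full 10.5×25 rectangle (area 262.50 mm²); the cube at (7, 6) is not intersected at this z (z outside [22.5, 37.5]); the cylinder at (1.5, 13.5): section is a regular 24-gon, circumradius r=2.5 (area = (24/2)·2.500²·sin(360°/24) = 19.41 mm²); Combining (union): the regions partially overlap — summed areas 281.91 mm² minus the doubly-counted overlap 16.68 mm² gives 265.23 mm² — area = 265.23 mm²; the cube at (14.5, 9.5) is not intersected at this z (z outside [23.5, 38]); Taking the first minus the rest: none of the subtracted shapes is present at this height, so the result so far is unchanged — area = 265.23 mm². At z = 23.88: the cube is absent (z outside [0, 23.5]); the cube at (7, 6) (footprint 29.5×5.5) is included at this height (area 162.25 mm²); the cylinder at (1.5, 13.5): section is a regular 24-gon, circumradius r=2.5 (area = (24/2)·2.500²·sin(360°/24) = 19.41 mm²); Combining (union): the 2 present regions are separate (no shared area or edge), so areas and boundary lengths simply add and each stays a separate island — area = 181.66 mm²; the cube at (14.5, 9.5) is present — its section is the full 19.5×19.5 rectangle (area 380.25 mm²); After the difference (first − rest): starting from that combined region (181.66 mm²), the 19.5×19.5 cube at (14.5, 9.5) partially overlaps it — only the 39.00 mm² overlap (of its 380.25 mm²) is removed, clipping the outline — area = 142.66 mm². Checking containment: at z = 23.88 the cross-section extends beyond the z = 19.08 cross-section by about 104.00 mm².

part overhangs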